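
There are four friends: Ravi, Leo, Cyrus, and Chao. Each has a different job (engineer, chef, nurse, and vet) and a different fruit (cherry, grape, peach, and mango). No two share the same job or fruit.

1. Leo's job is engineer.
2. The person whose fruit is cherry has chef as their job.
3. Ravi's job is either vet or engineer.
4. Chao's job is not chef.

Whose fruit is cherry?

With clues 1–2, Leo is impossible for the one with fruit cherry.
With clues 1–3, Ravi is impossible for the one with fruit cherry.
With clues 1–4, Chao is impossible for the one with fruit cherry.
That leaves Cyrus.

Cyrus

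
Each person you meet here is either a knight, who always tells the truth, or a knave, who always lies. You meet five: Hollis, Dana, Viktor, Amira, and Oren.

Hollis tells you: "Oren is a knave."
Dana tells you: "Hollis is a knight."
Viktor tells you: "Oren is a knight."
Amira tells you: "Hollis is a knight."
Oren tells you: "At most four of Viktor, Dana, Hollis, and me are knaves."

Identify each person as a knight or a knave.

Hollis: knave, Dana: knave, Viktor: knight, Amira: knave, Oren: knight

Regardless of anyone's role, Oren's statement is true, so Oren is a knight.
With that fixed, Hollis's statement is false, so Hollis is a knave.
With that fixed, Dana's statement is false, so Dana is a knave.
With that fixed, Viktor's statement is true, so Viktor is a knight.
With that fixed, Amira's statement is false, so Amira is a knave.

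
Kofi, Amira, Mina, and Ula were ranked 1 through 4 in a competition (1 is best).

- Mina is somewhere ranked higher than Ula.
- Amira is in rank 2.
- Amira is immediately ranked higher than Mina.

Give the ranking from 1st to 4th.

From clue 1: Mina is in {1,2,3}.
From clues 1–2: Amira → rank 2.
From clues 1–3: Kofi → rank 1, Mina → rank 3, Ula → rank 4.

Kofi, Amira, Mina, Ula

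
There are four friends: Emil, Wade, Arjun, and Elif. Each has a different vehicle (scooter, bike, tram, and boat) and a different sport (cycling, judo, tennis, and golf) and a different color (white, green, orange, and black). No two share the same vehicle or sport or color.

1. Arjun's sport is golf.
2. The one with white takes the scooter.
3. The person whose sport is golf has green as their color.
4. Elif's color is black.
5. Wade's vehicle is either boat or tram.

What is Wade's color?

orange

With clues 1–3, green is impossible for Wade's color.
With clues 1–4, black is impossible for Wade's color.
With clues 1–5, white is impossible for Wade's color.
That leaves orange.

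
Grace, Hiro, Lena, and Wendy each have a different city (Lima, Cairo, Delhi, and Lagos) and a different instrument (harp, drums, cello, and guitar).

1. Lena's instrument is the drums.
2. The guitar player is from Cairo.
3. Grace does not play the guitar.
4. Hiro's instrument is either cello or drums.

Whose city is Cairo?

With clues 1–2, Lena is impossible for the one with city Cairo.
With clues 1–3, Grace is impossible for the one with city Cairo.
With clues 1–4, Hiro is impossible for the one with city Cairo.
That leaves Wendy.

Wendy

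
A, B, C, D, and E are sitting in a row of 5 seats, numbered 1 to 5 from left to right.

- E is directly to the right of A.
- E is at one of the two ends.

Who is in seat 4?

With clues 1–2, B, C, D, and E are ruled out for seat 4.
So seat 4 is A.

A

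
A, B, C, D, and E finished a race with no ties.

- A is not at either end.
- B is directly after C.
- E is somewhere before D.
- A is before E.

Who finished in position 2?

With clues 1–3, E is ruled out for place 2.
With clues 1–4, A, C, and D are ruled out for place 2.
So place 2 is B.

B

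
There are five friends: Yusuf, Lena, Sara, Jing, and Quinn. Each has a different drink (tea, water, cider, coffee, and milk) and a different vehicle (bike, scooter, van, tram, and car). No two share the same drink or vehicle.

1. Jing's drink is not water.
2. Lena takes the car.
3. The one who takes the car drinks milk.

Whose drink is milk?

Lena

With clues 1–3, Jing, Quinn, Sara, and Yusuf are impossible for the one with drink milk.
That leaves Lena.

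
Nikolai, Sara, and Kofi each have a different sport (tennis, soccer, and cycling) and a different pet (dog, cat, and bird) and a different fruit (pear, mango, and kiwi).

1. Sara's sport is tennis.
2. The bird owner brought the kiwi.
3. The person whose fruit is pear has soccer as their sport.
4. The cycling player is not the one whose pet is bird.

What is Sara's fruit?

kiwi

With clues 1–3, pear is impossible for Sara's fruit.
With clues 1–4, mango is impossible for Sara's fruit.
That leaves kiwi.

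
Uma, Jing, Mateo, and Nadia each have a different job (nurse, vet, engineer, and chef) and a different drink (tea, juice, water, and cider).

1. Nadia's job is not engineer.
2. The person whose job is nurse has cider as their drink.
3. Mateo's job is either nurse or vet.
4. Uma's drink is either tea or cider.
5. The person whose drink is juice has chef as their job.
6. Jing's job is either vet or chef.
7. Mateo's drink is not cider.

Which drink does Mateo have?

With clues 1–5, juice is impossible for Mateo's drink.
With clues 1–6, tea is impossible for Mateo's drink.
With clues 1–7, cider is impossible for Mateo's drink.
That leaves water.

water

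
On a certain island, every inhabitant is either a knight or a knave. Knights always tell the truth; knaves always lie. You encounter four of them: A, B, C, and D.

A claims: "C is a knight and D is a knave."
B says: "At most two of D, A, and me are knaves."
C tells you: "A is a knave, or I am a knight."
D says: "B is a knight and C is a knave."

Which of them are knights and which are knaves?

A: knight, B: knight, C: knight, D: knave

Consider A. Suppose A is a knave.
Then no assignment of the remaining roles makes every statement match its speaker's type — contradiction.
So A is a knight.
With that fixed, B's statement is true, so B is a knight.
Consider C. Suppose C is a knave.
Then A's statement comes out false, contradicting A being a knight.
So C is a knight.
With that fixed, D's statement is false, so D is a knave.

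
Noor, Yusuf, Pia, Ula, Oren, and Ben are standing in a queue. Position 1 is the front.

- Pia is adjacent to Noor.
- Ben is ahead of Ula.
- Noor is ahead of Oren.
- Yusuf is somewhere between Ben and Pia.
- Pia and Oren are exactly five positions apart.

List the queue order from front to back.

Pia, Noor, Yusuf, Ben, Ula, Oren

From clues 1–2: Ula is in {2,3,4,5,6}.
From clues 1–3: Oren is in {3,4,5,6}.
From clues 1–4: Yusuf is in {2,3,4}.
From clues 1–5: Pia → position 1, Noor → position 2, Yusuf → position 3, Ben → position 4, Ula → position 5, Oren → position 6.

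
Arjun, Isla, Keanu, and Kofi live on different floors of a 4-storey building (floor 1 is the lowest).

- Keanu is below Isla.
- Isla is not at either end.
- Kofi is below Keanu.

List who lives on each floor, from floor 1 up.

Kofi, Keanu, Isla, Arjun

From clue 1: Isla is in {2,3,4}.
From clues 1–2: Isla is in {2,3}.
From clues 1–3: Kofi → floor 1, Keanu → floor 2, Isla → floor 3, Arjun → floor 4.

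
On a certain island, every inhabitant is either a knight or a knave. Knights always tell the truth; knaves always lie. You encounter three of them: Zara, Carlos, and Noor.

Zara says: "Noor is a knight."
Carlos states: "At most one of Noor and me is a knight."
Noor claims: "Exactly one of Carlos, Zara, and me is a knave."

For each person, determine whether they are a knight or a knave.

Consider Zara. Suppose Zara is a knight.
Then no assignment of the remaining roles makes every statement match its speaker's type — contradiction.
So Zara is a knave.
Consider Carlos. Suppose Carlos is a knave.
Then Carlos's own statement would have to be false, but it can't be — contradiction.
So Carlos is a knight.
Consider Noor. Suppose Noor is a knight.
Then Zara's statement comes out true, contradicting Zara being a knave.
So Noor is a knave.

Zara: knave, Carlos: knight, Noor: knave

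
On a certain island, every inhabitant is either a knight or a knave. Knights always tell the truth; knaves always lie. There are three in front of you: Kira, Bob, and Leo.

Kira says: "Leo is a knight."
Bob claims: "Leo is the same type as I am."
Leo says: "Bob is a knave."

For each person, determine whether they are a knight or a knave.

Kira: knight, Bob: knave, Leo: knight

Consider Kira. Suppose Kira is a knave.
Then no assignment of the remaining roles makes every statement match its speaker's type — contradiction.
So Kira is a knight.
Consider Bob. Suppose Bob is a knight.
Then no assignment of the remaining roles makes every statement match its speaker's type — contradiction.
So Bob is a knave.
With that fixed, Leo's statement is true, so Leo is a knight.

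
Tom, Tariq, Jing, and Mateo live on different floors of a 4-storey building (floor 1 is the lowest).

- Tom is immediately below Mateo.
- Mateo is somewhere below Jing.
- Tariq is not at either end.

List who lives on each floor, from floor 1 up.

Tom, Mateo, Tariq, Jing

From clue 1: Tom is in {1,2,3}.
From clues 1–2: Tom is in {1,2}.
From clues 1–3: Tom → floor 1, Mateo → floor 2, Tariq → floor 3, Jing → floor 4.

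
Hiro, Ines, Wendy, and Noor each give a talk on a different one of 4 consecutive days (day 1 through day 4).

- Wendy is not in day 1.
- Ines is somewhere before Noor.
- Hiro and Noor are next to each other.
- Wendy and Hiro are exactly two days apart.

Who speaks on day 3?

Noor

With clues 1–3, Ines and Wendy are ruled out for day 3.
With clues 1–4, Hiro is ruled out for day 3.
So day 3 is Noor.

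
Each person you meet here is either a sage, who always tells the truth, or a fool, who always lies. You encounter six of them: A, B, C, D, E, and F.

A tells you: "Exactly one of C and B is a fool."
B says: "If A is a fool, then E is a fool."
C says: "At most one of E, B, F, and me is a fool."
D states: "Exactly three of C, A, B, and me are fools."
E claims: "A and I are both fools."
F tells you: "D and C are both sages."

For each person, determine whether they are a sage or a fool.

Consider A. Suppose A is a fool.
Then whichever role E has, E's statement has the wrong truth value — contradiction.
So A is a sage.
With that fixed, B's statement is true, so B is a sage.
With that fixed, D's statement is false, so D is a fool.
With that fixed, E's statement is false, so E is a fool.
With that fixed, F's statement is false, so F is a fool.
With that fixed, C's statement is false, so C is a fool.

A: sage, B: sage, C: fool, D: fool, E: fool, F: fool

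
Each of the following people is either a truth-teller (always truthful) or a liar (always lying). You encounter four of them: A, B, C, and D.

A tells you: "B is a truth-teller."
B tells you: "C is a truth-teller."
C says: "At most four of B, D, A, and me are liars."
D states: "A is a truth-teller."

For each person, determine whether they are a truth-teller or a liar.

A: truth-teller, B: truth-teller, C: truth-teller, D: truth-teller

Regardless of anyone's role, C's statement is true, so C is a truth-teller.
With that fixed, B's statement is true, so B is a truth-teller.
With that fixed, A's statement is true, so A is a truth-teller.
With that fixed, D's statement is true, so D is a truth-teller.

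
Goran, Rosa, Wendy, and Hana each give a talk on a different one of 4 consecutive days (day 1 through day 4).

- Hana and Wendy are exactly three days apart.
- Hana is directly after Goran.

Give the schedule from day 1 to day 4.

From clue 1: Goran is in {2,3}.
From clues 1–2: Wendy → day 1, Rosa → day 2, Goran → day 3, Hana → day 4.

Wendy, Rosa, Goran, Hana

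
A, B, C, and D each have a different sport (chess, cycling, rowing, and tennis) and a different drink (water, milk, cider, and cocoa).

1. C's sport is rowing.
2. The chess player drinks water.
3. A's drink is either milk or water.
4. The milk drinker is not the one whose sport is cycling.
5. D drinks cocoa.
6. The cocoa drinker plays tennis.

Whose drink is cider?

B

With clues 1–3, A is impossible for the one with drink cider.
With clues 1–5, D is impossible for the one with drink cider.
With clues 1–6, C is impossible for the one with drink cider.
That leaves B.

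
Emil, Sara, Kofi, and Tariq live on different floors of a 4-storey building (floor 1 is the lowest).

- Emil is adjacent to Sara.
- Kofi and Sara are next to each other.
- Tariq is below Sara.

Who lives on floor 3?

With clues 1–2, Tariq is ruled out for floor 3.
With clues 1–3, Emil and Kofi are ruled out for floor 3.
So floor 3 is Sara.

Sara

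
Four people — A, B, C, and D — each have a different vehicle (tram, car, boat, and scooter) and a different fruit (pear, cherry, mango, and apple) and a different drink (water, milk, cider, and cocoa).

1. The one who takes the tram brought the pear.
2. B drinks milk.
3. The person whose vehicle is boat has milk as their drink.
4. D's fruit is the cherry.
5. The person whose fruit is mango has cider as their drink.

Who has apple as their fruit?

B

With clues 1–4, D is impossible for the one with fruit apple.
With clues 1–5, A and C are impossible for the one with fruit apple.
That leaves B.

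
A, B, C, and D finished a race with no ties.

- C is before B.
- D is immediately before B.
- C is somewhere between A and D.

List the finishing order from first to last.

From clue 1: B is in {2,3,4}.
From clues 1–2: B is in {3,4}.
From clues 1–3: A → place 1, C → place 2, D → place 3, B → place 4.

A, C, D, B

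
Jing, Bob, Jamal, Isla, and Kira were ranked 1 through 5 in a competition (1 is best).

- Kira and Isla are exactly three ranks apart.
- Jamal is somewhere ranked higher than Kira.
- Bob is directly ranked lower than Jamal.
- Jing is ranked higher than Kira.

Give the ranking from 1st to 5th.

Jing, Isla, Jamal, Bob, Kira

From clue 1: Isla is in {1,2,4,5}.
From clues 1–2: Isla is in {1,2,5}.
From clues 1–3: Jing is in {1,5}.
From clues 1–4: Jing → rank 1, Isla → rank 2, Jamal → rank 3, Bob → rank 4, Kira → rank 5.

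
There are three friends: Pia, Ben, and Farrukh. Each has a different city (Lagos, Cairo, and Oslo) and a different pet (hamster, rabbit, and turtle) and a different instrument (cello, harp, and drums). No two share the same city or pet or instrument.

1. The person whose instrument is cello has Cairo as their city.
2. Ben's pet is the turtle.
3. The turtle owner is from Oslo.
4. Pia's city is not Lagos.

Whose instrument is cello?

With clues 1–3, Ben is impossible for the one with instrument cello.
With clues 1–4, Farrukh is impossible for the one with instrument cello.
That leaves Pia.

Pia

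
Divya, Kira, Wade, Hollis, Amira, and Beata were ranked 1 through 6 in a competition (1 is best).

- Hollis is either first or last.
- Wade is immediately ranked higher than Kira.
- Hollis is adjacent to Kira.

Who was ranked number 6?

With clues 1–2, Wade is ruled out for rank 6.
With clues 1–3, Amira, Beata, Divya, and Kira are ruled out for rank 6.
So rank 6 is Hollis.

Hollis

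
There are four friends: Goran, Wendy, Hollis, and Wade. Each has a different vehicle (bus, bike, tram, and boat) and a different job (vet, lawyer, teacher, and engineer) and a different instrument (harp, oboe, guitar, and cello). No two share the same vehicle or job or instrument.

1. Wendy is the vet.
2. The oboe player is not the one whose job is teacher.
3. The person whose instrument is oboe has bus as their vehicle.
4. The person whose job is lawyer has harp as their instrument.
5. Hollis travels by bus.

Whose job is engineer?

Hollis

Clue 1 rules out Wendy for the one with job engineer.
With clues 1–5, Goran and Wade are impossible for the one with job engineer.
That leaves Hollis.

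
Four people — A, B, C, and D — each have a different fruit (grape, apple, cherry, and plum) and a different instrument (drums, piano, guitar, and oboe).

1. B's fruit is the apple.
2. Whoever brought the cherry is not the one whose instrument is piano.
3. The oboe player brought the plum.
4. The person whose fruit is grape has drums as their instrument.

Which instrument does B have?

With clues 1–3, oboe is impossible for B's instrument.
With clues 1–4, drums and guitar are impossible for B's instrument.
That leaves piano.

piano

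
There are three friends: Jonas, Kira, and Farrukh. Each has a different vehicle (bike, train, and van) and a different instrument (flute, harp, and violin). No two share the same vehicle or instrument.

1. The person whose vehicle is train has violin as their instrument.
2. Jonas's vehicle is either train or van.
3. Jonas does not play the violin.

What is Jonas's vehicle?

van

With clues 1–2, bike is impossible for Jonas's vehicle.
With clues 1–3, train is impossible for Jonas's vehicle.
That leaves van.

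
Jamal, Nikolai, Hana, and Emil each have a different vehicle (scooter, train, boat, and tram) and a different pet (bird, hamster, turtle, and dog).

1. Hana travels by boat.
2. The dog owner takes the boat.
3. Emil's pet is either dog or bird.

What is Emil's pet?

With clues 1–2, dog is impossible for Emil's pet.
With clues 1–3, hamster and turtle are impossible for Emil's pet.
That leaves bird.

bird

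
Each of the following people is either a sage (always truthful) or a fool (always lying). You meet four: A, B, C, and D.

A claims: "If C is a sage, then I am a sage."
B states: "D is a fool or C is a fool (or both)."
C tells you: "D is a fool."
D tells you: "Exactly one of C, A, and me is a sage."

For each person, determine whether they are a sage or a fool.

Consider A. Suppose A is a fool.
Then no assignment of the remaining roles makes every statement match its speaker's type — contradiction.
So A is a sage.
Consider B. Suppose B is a fool.
Then no assignment of the remaining roles makes every statement match its speaker's type — contradiction.
So B is a sage.
Consider C. Suppose C is a fool.
Then whichever role D has, D's statement has the wrong truth value — contradiction.
So C is a sage.
With that fixed, D's statement is false, so D is a fool.

A: sage, B: sage, C: sage, D: fool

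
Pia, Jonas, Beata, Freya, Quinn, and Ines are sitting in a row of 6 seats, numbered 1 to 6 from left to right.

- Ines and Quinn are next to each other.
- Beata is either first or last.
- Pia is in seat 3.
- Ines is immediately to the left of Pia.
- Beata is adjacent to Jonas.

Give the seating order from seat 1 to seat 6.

Quinn, Ines, Pia, Freya, Jonas, Beata

From clues 1–2: Beata is in {1,6}.
From clues 1–3: Pia → seat 3.
From clues 1–4: Quinn → seat 1, Ines → seat 2, Beata → seat 6.
From clues 1–5: Freya → seat 4, Jonas → seat 5.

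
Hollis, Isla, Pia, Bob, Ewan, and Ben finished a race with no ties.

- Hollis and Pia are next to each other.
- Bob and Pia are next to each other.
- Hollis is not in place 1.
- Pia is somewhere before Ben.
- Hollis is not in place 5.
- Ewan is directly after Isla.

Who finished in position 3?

Hollis

With clues 1–4, Ben, Ewan, and Isla are ruled out for place 3.
With clues 1–5, Bob is ruled out for place 3.
With clues 1–6, Pia is ruled out for place 3.
So place 3 is Hollis.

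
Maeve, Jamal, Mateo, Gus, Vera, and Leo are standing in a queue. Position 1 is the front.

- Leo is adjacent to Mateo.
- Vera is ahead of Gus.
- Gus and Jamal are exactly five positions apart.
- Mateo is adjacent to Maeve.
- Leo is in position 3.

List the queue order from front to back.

From clues 1–2: Gus is in {2,3,4,5,6}.
From clues 1–3: Jamal → position 1, Gus → position 6.
From clues 1–4: Mateo is in {3,4}.
From clues 1–5: Vera → position 2, Leo → position 3, Mateo → position 4, Maeve → position 5.

Jamal, Vera, Leo, Mateo, Maeve, Gus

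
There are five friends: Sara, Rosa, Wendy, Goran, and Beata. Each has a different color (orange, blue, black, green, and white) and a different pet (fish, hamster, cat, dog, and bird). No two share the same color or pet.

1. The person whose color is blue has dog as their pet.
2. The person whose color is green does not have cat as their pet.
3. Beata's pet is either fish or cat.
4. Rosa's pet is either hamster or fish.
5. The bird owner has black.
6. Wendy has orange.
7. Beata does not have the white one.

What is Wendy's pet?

cat

With clues 1–6, bird and dog are impossible for Wendy's pet.
With clues 1–7, fish and hamster are impossible for Wendy's pet.
That leaves cat.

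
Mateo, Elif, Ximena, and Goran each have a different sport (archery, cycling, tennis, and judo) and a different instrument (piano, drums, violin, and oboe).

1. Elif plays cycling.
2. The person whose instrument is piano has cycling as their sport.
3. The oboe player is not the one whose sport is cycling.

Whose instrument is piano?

With clues 1–2, Goran, Mateo, and Ximena are impossible for the one with instrument piano.
That leaves Elif.

Elif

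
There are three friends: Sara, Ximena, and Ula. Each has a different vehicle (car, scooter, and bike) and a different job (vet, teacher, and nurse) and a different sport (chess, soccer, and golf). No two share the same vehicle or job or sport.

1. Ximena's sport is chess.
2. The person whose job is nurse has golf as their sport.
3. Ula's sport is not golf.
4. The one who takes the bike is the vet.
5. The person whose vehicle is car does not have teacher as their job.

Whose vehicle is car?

With clues 1–5, Ula and Ximena are impossible for the one with vehicle car.
That leaves Sara.

Sara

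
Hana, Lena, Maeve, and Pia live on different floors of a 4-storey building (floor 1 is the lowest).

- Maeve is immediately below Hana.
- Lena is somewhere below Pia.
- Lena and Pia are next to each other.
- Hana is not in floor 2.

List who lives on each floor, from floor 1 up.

Lena, Pia, Maeve, Hana

From clue 1: Hana is in {2,3,4}.
From clues 1–2: Lena is in {1,3}.
From clues 1–3: Hana is in {2,4}.
From clues 1–4: Lena → floor 1, Pia → floor 2, Maeve → floor 3, Hana → floor 4.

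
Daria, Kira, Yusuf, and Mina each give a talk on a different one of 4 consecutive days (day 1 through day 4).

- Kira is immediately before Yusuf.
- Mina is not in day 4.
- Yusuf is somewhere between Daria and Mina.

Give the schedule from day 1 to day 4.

From clue 1: Kira is in {1,2,3}.
From clues 1–2: Daria is in {1,2,4}.
From clues 1–3: Mina → day 1, Kira → day 2, Yusuf → day 3, Daria → day 4.

Mina, Kira, Yusuf, Daria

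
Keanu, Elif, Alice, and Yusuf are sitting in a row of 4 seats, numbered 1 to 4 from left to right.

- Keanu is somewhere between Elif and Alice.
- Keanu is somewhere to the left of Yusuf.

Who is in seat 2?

With clues 1–2, Alice, Elif, and Yusuf are ruled out for seat 2.
So seat 2 is Keanu.

Keanu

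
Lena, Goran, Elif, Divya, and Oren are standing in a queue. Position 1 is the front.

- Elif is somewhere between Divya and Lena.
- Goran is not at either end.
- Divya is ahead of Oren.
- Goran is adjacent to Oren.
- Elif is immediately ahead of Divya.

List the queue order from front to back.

Lena, Elif, Divya, Goran, Oren

From clue 1: Elif is in {2,3,4}.
From clues 1–2: Goran is in {2,3,4}.
From clues 1–4: Elif is in {2,4}.
From clues 1–5: Lena → position 1, Elif → position 2, Divya → position 3, Goran → position 4, Oren → position 5.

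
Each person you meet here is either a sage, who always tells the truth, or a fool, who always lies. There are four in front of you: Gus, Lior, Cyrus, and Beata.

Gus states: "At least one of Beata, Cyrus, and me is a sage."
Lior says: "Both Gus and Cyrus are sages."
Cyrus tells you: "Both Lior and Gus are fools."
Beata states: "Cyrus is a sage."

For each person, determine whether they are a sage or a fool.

Gus: sage, Lior: fool, Cyrus: fool, Beata: fool

Consider Gus. Suppose Gus is a fool.
Then no assignment of the remaining roles makes every statement match its speaker's type — contradiction.
So Gus is a sage.
With that fixed, Cyrus's statement is false, so Cyrus is a fool.
With that fixed, Beata's statement is false, so Beata is a fool.
With that fixed, Lior's statement is false, so Lior is a fool.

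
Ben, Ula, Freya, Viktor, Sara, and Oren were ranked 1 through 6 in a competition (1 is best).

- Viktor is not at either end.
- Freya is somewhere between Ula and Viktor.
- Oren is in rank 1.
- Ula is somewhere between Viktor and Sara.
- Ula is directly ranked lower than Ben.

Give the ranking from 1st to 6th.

From clue 1: Viktor is in {2,3,4,5}.
From clues 1–2: Freya is in {2,3,4,5}.
From clues 1–3: Oren → rank 1.
From clues 1–4: Freya is in {3,4}.
From clues 1–5: Viktor → rank 2, Freya → rank 3, Ben → rank 4, Ula → rank 5, Sara → rank 6.

Oren, Viktor, Freya, Ben, Ula, Sara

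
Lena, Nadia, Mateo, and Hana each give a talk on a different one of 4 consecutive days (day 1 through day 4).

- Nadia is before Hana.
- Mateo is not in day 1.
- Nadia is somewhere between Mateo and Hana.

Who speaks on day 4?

Hana

With clue 1, Nadia is ruled out for day 4.
With clues 1–3, Lena and Mateo are ruled out for day 4.
So day 4 is Hana.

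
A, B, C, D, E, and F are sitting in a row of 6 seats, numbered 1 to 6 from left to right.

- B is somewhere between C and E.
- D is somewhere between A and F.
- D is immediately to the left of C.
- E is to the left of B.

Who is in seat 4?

D

With clues 1–3, C and E are ruled out for seat 4.
With clues 1–4, A, B, and F are ruled out for seat 4.
So seat 4 is D.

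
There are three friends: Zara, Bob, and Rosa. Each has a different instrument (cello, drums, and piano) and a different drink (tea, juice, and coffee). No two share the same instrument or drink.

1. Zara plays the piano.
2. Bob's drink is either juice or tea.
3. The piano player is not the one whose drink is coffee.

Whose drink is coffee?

Rosa

With clues 1–2, Bob is impossible for the one with drink coffee.
With clues 1–3, Zara is impossible for the one with drink coffee.
That leaves Rosa.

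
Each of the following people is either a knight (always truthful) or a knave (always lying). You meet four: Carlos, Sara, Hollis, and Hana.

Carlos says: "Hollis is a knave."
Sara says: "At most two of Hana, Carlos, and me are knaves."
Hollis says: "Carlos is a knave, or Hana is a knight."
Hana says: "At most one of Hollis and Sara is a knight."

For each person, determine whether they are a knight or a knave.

Consider Carlos. Suppose Carlos is a knight.
Then no assignment of the remaining roles makes every statement match its speaker's type — contradiction.
So Carlos is a knave.
With that fixed, Hollis's statement is true, so Hollis is a knight.
Consider Sara. Suppose Sara is a knave.
Then no assignment of the remaining roles makes every statement match its speaker's type — contradiction.
So Sara is a knight.
With that fixed, Hana's statement is false, so Hana is a knave.

Carlos: knave, Sara: knight, Hollis: knight, Hana: knave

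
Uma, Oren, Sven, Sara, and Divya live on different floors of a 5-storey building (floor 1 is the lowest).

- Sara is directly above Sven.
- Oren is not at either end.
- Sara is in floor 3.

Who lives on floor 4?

With clues 1–3, Divya, Sara, Sven, and Uma are ruled out for floor 4.
So floor 4 is Oren.

Oren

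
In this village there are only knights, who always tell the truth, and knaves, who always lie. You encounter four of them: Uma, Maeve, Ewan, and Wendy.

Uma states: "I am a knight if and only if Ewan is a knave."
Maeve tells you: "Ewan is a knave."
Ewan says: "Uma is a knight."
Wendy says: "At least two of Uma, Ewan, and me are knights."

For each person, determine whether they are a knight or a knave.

Uma: knave, Maeve: knight, Ewan: knave, Wendy: knave

Consider Uma. Suppose Uma is a knight.
Then no assignment of the remaining roles makes every statement match its speaker's type — contradiction.
So Uma is a knave.
With that fixed, Ewan's statement is false, so Ewan is a knave.
With that fixed, Wendy's statement is false, so Wendy is a knave.
With that fixed, Maeve's statement is true, so Maeve is a knight.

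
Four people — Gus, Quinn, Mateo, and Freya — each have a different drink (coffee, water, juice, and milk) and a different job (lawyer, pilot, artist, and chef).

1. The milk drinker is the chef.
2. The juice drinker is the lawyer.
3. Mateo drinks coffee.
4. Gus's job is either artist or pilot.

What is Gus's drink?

With clues 1–3, coffee is impossible for Gus's drink.
With clues 1–4, juice and milk are impossible for Gus's drink.
That leaves water.

water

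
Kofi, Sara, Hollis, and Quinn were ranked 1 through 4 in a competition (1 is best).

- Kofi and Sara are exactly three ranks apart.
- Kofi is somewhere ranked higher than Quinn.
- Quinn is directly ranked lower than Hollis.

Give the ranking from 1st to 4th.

Kofi, Hollis, Quinn, Sara

From clue 1: Kofi is in {1,4}.
From clues 1–2: Kofi → rank 1, Sara → rank 4.
From clues 1–3: Hollis → rank 2, Quinn → rank 3.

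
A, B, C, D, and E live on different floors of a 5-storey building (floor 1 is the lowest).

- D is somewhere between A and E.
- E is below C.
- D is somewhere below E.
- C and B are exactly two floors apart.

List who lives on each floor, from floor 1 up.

A, D, B, E, C

From clue 1: D is in {2,3,4}.
From clues 1–3: A is in {1,2}.
From clues 1–4: A → floor 1, D → floor 2, B → floor 3, E → floor 4, C → floor 5.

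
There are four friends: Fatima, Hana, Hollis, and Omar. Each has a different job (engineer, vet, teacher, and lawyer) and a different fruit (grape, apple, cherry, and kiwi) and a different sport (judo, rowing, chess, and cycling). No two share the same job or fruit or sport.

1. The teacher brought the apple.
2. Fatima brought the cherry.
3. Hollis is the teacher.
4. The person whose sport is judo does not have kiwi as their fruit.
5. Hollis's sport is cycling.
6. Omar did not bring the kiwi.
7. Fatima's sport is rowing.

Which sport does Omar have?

With clues 1–5, cycling is impossible for Omar's sport.
With clues 1–7, chess and rowing are impossible for Omar's sport.
That leaves judo.

judo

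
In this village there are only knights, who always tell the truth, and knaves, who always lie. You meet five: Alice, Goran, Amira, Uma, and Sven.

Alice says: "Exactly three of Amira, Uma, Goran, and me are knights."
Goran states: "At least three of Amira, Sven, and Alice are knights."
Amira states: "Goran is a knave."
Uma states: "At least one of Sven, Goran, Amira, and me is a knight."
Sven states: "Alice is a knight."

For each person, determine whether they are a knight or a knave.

Alice: knave, Goran: knave, Amira: knight, Uma: knight, Sven: knave

Consider Alice. Suppose Alice is a knight.
Then no assignment of the remaining roles makes every statement match its speaker's type — contradiction.
So Alice is a knave.
With that fixed, Goran's statement is false, so Goran is a knave.
With that fixed, Amira's statement is true, so Amira is a knight.
With that fixed, Uma's statement is true, so Uma is a knight.
With that fixed, Sven's statement is false, so Sven is a knave.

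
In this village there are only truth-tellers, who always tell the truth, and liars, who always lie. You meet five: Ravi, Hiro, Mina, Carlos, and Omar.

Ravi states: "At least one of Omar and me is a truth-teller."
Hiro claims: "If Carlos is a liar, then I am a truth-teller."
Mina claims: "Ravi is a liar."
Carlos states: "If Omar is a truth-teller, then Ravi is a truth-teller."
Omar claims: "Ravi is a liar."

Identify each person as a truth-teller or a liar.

Ravi: truth-teller, Hiro: truth-teller, Mina: liar, Carlos: truth-teller, Omar: liar

Consider Ravi. Suppose Ravi is a liar.
Then no assignment of the remaining roles makes every statement match its speaker's type — contradiction.
So Ravi is a truth-teller.
With that fixed, Mina's statement is false, so Mina is a liar.
With that fixed, Carlos's statement is true, so Carlos is a truth-teller.
With that fixed, Omar's statement is false, so Omar is a liar.
With that fixed, Hiro's statement is true, so Hiro is a truth-teller.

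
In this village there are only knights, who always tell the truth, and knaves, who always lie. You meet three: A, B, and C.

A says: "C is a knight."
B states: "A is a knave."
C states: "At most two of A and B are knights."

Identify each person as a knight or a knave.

A: knight, B: knave, C: knight

Regardless of anyone's role, C's statement is true, so C is a knight.
With that fixed, A's statement is true, so A is a knight.
With that fixed, B's statement is false, so B is a knave.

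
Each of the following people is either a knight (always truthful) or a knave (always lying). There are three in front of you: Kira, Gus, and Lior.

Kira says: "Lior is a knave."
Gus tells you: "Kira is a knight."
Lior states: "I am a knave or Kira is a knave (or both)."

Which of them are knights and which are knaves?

Consider Kira. Suppose Kira is a knight.
Then whichever role Lior has, Lior's statement has the wrong truth value — contradiction.
So Kira is a knave.
With that fixed, Gus's statement is false, so Gus is a knave.
With that fixed, Lior's statement is true, so Lior is a knight.

Kira: knave, Gus: knave, Lior: knight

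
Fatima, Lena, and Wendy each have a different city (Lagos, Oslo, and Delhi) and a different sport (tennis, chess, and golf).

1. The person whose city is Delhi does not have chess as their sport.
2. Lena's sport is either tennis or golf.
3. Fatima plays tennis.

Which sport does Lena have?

golf

With clues 1–2, chess is impossible for Lena's sport.
With clues 1–3, tennis is impossible for Lena's sport.
That leaves golf.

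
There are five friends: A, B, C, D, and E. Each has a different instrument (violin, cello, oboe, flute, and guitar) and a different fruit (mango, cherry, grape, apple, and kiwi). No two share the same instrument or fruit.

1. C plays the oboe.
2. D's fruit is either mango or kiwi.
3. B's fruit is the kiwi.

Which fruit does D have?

mango

With clues 1–2, apple, cherry, and grape are impossible for D's fruit.
With clues 1–3, kiwi is impossible for D's fruit.
That leaves mango.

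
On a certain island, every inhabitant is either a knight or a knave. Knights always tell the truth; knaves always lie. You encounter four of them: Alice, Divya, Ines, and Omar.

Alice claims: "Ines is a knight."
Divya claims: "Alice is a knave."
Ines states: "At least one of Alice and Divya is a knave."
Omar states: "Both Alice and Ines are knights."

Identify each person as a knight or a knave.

Consider Alice. Suppose Alice is a knave.
Then no assignment of the remaining roles makes every statement match its speaker's type — contradiction.
So Alice is a knight.
With that fixed, Divya's statement is false, so Divya is a knave.
With that fixed, Ines's statement is true, so Ines is a knight.
With that fixed, Omar's statement is true, so Omar is a knight.

Alice: knight, Divya: knave, Ines: knight, Omar: knight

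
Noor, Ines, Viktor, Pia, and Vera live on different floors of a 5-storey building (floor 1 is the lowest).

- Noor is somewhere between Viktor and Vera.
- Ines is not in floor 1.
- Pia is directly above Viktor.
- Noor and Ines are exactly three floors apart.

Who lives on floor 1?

Vera

With clue 1, Noor is ruled out for floor 1.
With clues 1–2, Ines is ruled out for floor 1.
With clues 1–3, Pia is ruled out for floor 1.
With clues 1–4, Viktor is ruled out for floor 1.
So floor 1 is Vera.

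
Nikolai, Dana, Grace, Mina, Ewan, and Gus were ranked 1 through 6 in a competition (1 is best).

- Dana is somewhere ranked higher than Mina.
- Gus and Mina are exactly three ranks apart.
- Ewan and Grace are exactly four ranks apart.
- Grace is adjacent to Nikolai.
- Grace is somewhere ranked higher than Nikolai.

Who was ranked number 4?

With clues 1–2, Gus is ruled out for rank 4.
With clues 1–3, Ewan and Grace are ruled out for rank 4.
With clues 1–5, Mina and Nikolai are ruled out for rank 4.
So rank 4 is Dana.

Dana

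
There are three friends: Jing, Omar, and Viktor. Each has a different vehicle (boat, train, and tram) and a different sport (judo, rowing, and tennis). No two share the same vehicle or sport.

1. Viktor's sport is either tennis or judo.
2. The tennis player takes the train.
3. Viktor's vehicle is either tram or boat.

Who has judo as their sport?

With clues 1–3, Jing and Omar are impossible for the one with sport judo.
That leaves Viktor.

Viktor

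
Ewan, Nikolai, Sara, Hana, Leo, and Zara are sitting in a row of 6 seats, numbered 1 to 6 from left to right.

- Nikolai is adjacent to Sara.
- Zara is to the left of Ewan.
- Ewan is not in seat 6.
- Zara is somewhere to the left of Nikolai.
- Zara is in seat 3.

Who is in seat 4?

With clues 1–4, Zara is ruled out for seat 4.
With clues 1–5, Hana, Leo, Nikolai, and Sara are ruled out for seat 4.
So seat 4 is Ewan.

Ewan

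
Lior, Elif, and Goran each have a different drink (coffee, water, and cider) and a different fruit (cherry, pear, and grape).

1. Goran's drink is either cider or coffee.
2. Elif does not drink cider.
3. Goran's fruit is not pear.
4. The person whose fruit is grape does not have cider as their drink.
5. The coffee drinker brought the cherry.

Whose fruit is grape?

With clues 1–5, Goran and Lior are impossible for the one with fruit grape.
That leaves Elif.

Elif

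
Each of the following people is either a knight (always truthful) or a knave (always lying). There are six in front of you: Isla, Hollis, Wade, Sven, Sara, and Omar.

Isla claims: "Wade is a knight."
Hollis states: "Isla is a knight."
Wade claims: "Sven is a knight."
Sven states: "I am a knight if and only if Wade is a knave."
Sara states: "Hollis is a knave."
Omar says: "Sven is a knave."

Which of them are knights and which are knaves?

Consider Isla. Suppose Isla is a knight.
Then no assignment of the remaining roles makes every statement match its speaker's type — contradiction.
So Isla is a knave.
With that fixed, Hollis's statement is false, so Hollis is a knave.
With that fixed, Sara's statement is true, so Sara is a knight.
Consider Wade. Suppose Wade is a knight.
Then Isla's statement comes out true, contradicting Isla being a knave.
So Wade is a knave.
Consider Sven. Suppose Sven is a knight.
Then Wade's statement comes out true, contradicting Wade being a knave.
So Sven is a knave.
With that fixed, Omar's statement is true, so Omar is a knight.

Isla: knave, Hollis: knave, Wade: knave, Sven: knave, Sara: knight, Omar: knight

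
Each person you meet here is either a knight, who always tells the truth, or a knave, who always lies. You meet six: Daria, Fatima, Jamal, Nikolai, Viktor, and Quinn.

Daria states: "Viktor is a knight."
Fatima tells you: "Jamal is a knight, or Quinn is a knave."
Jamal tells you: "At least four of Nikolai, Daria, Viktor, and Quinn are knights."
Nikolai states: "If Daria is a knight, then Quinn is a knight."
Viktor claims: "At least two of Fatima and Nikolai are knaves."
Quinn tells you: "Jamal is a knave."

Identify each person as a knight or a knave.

Daria: knave, Fatima: knave, Jamal: knave, Nikolai: knight, Viktor: knave, Quinn: knight

Consider Daria. Suppose Daria is a knight.
Then no assignment of the remaining roles makes every statement match its speaker's type — contradiction.
So Daria is a knave.
With that fixed, Jamal's statement is false, so Jamal is a knave.
With that fixed, Nikolai's statement is true, so Nikolai is a knight.
With that fixed, Viktor's statement is false, so Viktor is a knave.
With that fixed, Quinn's statement is true, so Quinn is a knight.
With that fixed, Fatima's statement is false, so Fatima is a knave.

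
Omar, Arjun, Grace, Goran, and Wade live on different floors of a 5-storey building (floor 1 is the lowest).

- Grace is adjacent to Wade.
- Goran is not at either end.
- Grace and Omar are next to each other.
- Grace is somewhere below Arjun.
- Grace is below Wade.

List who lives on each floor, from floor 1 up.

From clues 1–2: Goran is in {2,3,4}.
From clues 1–3: Arjun is in {1,5}.
From clues 1–4: Grace → floor 2, Goran → floor 4, Arjun → floor 5.
From clues 1–5: Omar → floor 1, Wade → floor 3.

Omar, Grace, Wade, Goran, Arjun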